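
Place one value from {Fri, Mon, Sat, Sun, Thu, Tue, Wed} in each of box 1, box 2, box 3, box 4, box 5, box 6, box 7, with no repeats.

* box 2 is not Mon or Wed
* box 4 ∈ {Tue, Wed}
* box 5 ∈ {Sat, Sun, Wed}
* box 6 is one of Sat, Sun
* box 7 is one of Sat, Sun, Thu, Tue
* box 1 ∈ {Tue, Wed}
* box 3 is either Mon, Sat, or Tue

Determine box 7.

Among the 7 variables, Fri fits only box 2 (and all 7 values in {Fri, Mon, Sat, Sun, Thu, Tue, Wed} must be used), so box 2 = Fri.
The 6 still-open variables together cover exactly {Mon, Sat, Sun, Thu, Tue, Wed} — 6 values for 6 variables — and Mon appears only in box 3's list, so box 3 = Mon.
Among the 5 still-open variables, Thu fits only box 7 (and all 5 values in {Sat, Sun, Thu, Tue, Wed} must be used), so box 7 = Thu.

Thu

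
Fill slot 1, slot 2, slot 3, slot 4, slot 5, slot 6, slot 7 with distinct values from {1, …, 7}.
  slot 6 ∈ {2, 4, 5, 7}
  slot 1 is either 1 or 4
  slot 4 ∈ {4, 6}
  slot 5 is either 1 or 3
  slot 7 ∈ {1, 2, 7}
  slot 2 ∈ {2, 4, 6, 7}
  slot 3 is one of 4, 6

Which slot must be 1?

Among the 7 variables, 3 fits only slot 5 (and all 7 values in {1, 2, 3, 4, 5, 6, 7} must be used), so slot 5 = 3.
The 6 still-open variables draw from only 6 values {1, 2, 4, 5, 6, 7}, so each is used; only slot 6 can be 5, hence slot 6 = 5.
The 2 variables slot 3 and slot 4 are confined to {4, 6}, which locks those values in; drop them from slot 1, slot 2.
So 1 goes to slot 1.

slot 1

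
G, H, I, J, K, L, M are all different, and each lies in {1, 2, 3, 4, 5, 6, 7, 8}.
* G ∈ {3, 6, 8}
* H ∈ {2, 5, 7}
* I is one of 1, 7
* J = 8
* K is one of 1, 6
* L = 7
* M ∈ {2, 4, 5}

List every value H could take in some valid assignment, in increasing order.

2, 5

J's domain is down to {8}, so J = 8. Eliminate 8 elsewhere: G.
L must be 7 (only option left). Strike 7 from H, I.
I must be 1 (only option left). Remove 1 from K.
That leaves K = 6. Eliminate 6 elsewhere: G.
G's domain is down to {3}, so G = 3.
No further eliminations apply; H can still be any of 2, 5.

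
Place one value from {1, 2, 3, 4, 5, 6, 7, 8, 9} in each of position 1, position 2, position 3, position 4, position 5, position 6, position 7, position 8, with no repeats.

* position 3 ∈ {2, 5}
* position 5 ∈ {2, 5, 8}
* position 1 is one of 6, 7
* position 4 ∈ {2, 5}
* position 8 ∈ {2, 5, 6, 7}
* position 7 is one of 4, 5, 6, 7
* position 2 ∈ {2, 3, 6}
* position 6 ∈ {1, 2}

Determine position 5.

8

Among the 8 variables, 1 fits only position 6 (and all 8 values in {1, 2, 3, 4, 5, 6, 7, 8} must be used), so position 6 = 1.
The 7 still-open variables draw from only 7 values {2, 3, 4, 5, 6, 7, 8}, so each is used; only position 2 can be 3, hence position 2 = 3.
The 6 still-open variables draw from only 6 values {2, 4, 5, 6, 7, 8}, so each is used; only position 7 can be 4, hence position 7 = 4.
The 5 still-open variables draw from only 5 values {2, 5, 6, 7, 8}, so each is used; only position 5 can be 8, hence position 5 = 8.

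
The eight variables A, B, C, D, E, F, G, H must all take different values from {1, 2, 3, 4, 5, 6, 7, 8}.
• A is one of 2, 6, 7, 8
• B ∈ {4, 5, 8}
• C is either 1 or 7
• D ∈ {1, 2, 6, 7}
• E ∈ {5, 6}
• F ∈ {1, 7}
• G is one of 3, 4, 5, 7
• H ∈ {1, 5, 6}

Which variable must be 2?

The 8 variables draw from only 8 values {1, 2, 3, 4, 5, 6, 7, 8}, so each is used; only G can be 3, hence G = 3.
Among the 7 still-open variables, 4 fits only B (and all 7 values in {1, 2, 4, 5, 6, 7, 8} must be used), so B = 4.
The 6 still-open variables together cover exactly {1, 2, 5, 6, 7, 8} — 6 values for 6 variables — and 8 appears only in A's list, so A = 8.
The 5 still-open variables draw from only 5 values {1, 2, 5, 6, 7}, so each is used; only D can be 2, hence D = 2.

D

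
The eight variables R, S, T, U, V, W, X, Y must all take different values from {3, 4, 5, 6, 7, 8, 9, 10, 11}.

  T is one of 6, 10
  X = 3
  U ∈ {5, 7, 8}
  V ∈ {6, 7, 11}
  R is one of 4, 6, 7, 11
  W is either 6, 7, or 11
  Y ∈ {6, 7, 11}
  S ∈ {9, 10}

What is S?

9

X's domain is down to {3}, so X = 3.
V, W, Y between them cover only {6, 7, 11} — a naked triple. Remove those values from R, T, U.
R's domain is down to {4}, so R = 4.
That leaves T = 10. Remove 10 from S.
So S = 9.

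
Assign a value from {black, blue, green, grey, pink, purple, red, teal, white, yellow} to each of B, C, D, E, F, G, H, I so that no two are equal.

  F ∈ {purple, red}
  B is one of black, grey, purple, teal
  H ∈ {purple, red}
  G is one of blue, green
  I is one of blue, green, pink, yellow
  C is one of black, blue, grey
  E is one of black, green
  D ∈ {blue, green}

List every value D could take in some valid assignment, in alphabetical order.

blue, green

D and G share exactly the 2 values {blue, green}; by pigeonhole those values go to them, so strike blue, green from C, E, I.
E has just one choice, so E = black. Eliminate black elsewhere: B, C.
That leaves C = grey. Strike grey from B.
F and H between them cover only {purple, red} — a naked pair. Remove those values from B.
That leaves B = teal.
No further eliminations apply; D can still be any of blue, green.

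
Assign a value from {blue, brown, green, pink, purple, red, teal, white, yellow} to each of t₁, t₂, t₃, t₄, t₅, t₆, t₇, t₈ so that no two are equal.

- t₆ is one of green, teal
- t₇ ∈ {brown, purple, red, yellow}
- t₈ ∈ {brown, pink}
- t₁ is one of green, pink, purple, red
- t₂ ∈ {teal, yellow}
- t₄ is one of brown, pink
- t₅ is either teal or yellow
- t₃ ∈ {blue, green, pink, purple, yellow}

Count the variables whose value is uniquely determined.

2

The 8 variables together cover exactly {blue, brown, green, pink, purple, red, teal, yellow} — 8 values for 8 variables — and blue appears only in t₃'s list, so t₃ = blue.
The 2 variables t₂ and t₅ are confined to {teal, yellow}, which locks those values in; drop them from t₆, t₇.
t₆ has just one choice, so t₆ = green. So t₁ can't be green.
t₄ and t₈ between them cover only {brown, pink} — a naked pair. Remove those values from t₁, t₇.
Determined: t₃=blue, t₆=green. The other variables each still have more than one consistent value. That makes 2.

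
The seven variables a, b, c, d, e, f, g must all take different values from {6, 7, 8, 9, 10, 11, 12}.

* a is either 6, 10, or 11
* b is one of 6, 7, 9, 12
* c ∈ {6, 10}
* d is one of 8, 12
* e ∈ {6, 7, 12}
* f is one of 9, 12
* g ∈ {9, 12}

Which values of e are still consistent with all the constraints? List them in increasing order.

Among the 7 variables, 8 fits only d (and all 7 values in {6, 7, 8, 9, 10, 11, 12} must be used), so d = 8.
The 6 still-open variables draw from only 6 values {6, 7, 9, 10, 11, 12}, so each is used; only a can be 11, hence a = 11.
The 5 still-open variables draw from only 5 values {6, 7, 9, 10, 12}, so each is used; only c can be 10, hence c = 10.
The 2 variables f and g are confined to {9, 12}, which locks those values in; drop them from b, e.
No further eliminations apply; e can still be any of 6, 7.

6, 7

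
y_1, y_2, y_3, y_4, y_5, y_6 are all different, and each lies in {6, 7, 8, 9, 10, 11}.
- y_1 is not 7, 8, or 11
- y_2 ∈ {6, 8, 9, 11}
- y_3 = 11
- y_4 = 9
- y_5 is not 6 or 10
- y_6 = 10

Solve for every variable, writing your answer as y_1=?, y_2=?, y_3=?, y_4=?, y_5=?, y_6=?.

y_3 must be 11 (only option left). So y_2, y_5 can't be 11.
That leaves y_4 = 9. So y_1, y_2, y_5 can't be 9.
y_6's domain is down to {10}, so y_6 = 10. Eliminate 10 elsewhere: y_1.
y_1 must be 6 (only option left). So y_2 can't be 6.
That leaves y_2 = 8. So y_5 can't be 8.
y_5 has just one choice, so y_5 = 7.

y_1=6, y_2=8, y_3=11, y_4=9, y_5=7, y_6=10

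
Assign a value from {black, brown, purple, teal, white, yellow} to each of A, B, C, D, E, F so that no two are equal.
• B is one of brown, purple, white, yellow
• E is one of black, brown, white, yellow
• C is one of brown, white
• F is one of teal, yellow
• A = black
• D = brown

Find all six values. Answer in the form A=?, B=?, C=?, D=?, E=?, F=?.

A=black, B=purple, C=white, D=brown, E=yellow, F=teal

A must be black (only option left). So E can't be black.
D has just one choice, so D = brown. Eliminate brown elsewhere: B, C, E.
C's domain is down to {white}, so C = white. Strike white from B, E.
E's domain is down to {yellow}, so E = yellow. So B, F can't be yellow.
That leaves F = teal.
B's domain is down to {purple}, so B = purple.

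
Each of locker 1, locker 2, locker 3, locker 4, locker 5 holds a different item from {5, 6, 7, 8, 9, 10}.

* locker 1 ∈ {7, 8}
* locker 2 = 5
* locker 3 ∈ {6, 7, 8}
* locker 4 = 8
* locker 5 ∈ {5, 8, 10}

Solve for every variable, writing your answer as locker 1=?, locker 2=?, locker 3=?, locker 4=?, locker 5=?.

locker 2 has just one choice, so locker 2 = 5. Eliminate 5 elsewhere: locker 5.
locker 4 has just one choice, so locker 4 = 8. So locker 1, locker 3, locker 5 can't be 8.
locker 5 has just one choice, so locker 5 = 10.
locker 1 must be 7 (only option left). Eliminate 7 elsewhere: locker 3.
locker 3's domain is down to {6}, so locker 3 = 6.

locker 1=7, locker 2=5, locker 3=6, locker 4=8, locker 5=10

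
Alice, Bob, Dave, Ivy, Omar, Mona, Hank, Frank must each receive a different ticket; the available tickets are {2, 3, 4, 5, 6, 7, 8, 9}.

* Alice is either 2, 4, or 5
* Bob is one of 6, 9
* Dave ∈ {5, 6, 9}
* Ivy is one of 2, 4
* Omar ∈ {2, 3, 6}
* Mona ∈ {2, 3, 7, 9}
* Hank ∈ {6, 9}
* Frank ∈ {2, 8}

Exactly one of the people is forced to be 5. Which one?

Dave

The 8 variables together cover exactly {2, 3, 4, 5, 6, 7, 8, 9} — 8 values for 8 variables — and 7 appears only in Mona's list, so Mona = 7.
Among the 7 still-open variables, 3 fits only Omar (and all 7 values in {2, 3, 4, 5, 6, 8, 9} must be used), so Omar = 3.
The 6 still-open variables together cover exactly {2, 4, 5, 6, 8, 9} — 6 values for 6 variables — and 8 appears only in Frank's list, so Frank = 8.
Bob and Hank share exactly the 2 values {6, 9}; by pigeonhole those values go to them, so strike 6, 9 from Dave.
So 5 goes to Dave.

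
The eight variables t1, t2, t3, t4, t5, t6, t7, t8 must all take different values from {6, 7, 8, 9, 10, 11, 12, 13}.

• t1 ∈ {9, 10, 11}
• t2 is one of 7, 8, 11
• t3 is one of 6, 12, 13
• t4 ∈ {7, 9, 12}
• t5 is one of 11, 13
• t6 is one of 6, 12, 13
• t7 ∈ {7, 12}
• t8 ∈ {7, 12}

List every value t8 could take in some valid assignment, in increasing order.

7, 12

Among the 8 variables, 8 fits only t2 (and all 8 values in {6, 7, 8, 9, 10, 11, 12, 13} must be used), so t2 = 8.
Among the 7 still-open variables, 10 fits only t1 (and all 7 values in {6, 7, 9, 10, 11, 12, 13} must be used), so t1 = 10.
Among the 6 still-open variables, 9 fits only t4 (and all 6 values in {6, 7, 9, 11, 12, 13} must be used), so t4 = 9.
The 5 still-open variables together cover exactly {6, 7, 11, 12, 13} — 5 values for 5 variables — and 11 appears only in t5's list, so t5 = 11.
t7 and t8 share exactly the 2 values {7, 12}; by pigeonhole those values go to them, so strike 7, 12 from t3, t6.
No further eliminations apply; t8 can still be any of 7, 12.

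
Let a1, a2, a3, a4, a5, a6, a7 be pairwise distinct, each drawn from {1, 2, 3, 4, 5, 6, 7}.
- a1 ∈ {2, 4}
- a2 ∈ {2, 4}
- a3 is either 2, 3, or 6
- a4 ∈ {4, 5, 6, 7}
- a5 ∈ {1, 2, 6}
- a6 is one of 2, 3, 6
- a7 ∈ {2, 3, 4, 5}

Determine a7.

5

The 7 variables together cover exactly {1, 2, 3, 4, 5, 6, 7} — 7 values for 7 variables — and 1 appears only in a5's list, so a5 = 1.
The 6 still-open variables together cover exactly {2, 3, 4, 5, 6, 7} — 6 values for 6 variables — and 7 appears only in a4's list, so a4 = 7.
The 5 still-open variables draw from only 5 values {2, 3, 4, 5, 6}, so each is used; only a7 can be 5, hence a7 = 5.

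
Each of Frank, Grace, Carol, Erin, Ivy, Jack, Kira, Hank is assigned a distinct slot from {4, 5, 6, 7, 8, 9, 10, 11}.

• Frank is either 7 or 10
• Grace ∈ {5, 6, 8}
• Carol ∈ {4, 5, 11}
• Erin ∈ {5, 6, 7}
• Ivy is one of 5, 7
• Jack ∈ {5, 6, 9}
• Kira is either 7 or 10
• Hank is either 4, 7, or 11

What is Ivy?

5

Among the 8 variables, 8 fits only Grace (and all 8 values in {4, 5, 6, 7, 8, 9, 10, 11} must be used), so Grace = 8.
The 7 still-open variables draw from only 7 values {4, 5, 6, 7, 9, 10, 11}, so each is used; only Jack can be 9, hence Jack = 9.
Among the 6 still-open variables, 6 fits only Erin (and all 6 values in {4, 5, 6, 7, 10, 11} must be used), so Erin = 6.
The 2 variables Frank and Kira are confined to {7, 10}, which locks those values in; drop them from Ivy, Hank.
So Ivy = 5.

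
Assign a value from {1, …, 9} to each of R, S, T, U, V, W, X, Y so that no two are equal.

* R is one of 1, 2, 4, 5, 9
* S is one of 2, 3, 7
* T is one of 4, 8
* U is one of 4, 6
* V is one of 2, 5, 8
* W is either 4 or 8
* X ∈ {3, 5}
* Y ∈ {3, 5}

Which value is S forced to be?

7

T and W between them cover only {4, 8} — a naked pair. Remove those values from R, U, V.
U's domain is down to {6}, so U = 6.
X and Y share exactly the 2 values {3, 5}; by pigeonhole those values go to them, so strike 3, 5 from R, S, V.
V's domain is down to {2}, so V = 2. Remove 2 from R, S.
So S = 7.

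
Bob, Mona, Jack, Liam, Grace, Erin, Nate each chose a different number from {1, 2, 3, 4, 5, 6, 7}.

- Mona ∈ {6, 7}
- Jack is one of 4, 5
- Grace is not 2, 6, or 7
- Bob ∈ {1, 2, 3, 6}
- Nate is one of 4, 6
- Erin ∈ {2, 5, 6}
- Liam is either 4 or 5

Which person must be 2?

The 7 variables together cover exactly {1, 2, 3, 4, 5, 6, 7} — 7 values for 7 variables — and 7 appears only in Mona's list, so Mona = 7.
Jack and Liam share exactly the 2 values {4, 5}; by pigeonhole those values go to them, so strike 4, 5 from Grace, Erin, Nate.
That leaves Nate = 6. Eliminate 6 elsewhere: Bob, Erin.
So 2 goes to Erin.

Erin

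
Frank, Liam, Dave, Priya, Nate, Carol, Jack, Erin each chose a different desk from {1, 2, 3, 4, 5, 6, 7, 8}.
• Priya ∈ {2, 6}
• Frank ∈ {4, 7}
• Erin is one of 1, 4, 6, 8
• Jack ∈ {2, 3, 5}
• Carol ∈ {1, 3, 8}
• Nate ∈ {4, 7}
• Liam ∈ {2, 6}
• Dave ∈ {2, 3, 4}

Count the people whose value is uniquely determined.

2

The 8 variables together cover exactly {1, 2, 3, 4, 5, 6, 7, 8} — 8 values for 8 variables — and 5 appears only in Jack's list, so Jack = 5.
Frank and Nate share exactly the 2 values {4, 7}; by pigeonhole those values go to them, so strike 4, 7 from Dave, Erin.
Liam and Priya between them cover only {2, 6} — a naked pair. Remove those values from Dave, Erin.
Dave must be 3 (only option left). So Carol can't be 3.
Determined: Dave=3, Jack=5. The other people each still have more than one consistent value. That makes 2.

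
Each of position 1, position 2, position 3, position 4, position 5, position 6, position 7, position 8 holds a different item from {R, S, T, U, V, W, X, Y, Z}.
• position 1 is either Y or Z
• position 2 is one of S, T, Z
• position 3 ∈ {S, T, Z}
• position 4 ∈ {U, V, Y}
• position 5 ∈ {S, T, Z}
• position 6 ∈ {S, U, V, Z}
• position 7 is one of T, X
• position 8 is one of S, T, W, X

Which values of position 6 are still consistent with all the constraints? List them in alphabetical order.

U, V

The 8 variables draw from only 8 values {S, T, U, V, W, X, Y, Z}, so each is used; only position 8 can be W, hence position 8 = W.
Among the 7 still-open variables, X fits only position 7 (and all 7 values in {S, T, U, V, X, Y, Z} must be used), so position 7 = X.
The 3 variables position 2, position 3, position 5 are confined to {S, T, Z}, which locks those values in; drop them from position 1, position 6.
position 1 must be Y (only option left). Strike Y from position 4.
No further eliminations apply; position 6 can still be any of U, V.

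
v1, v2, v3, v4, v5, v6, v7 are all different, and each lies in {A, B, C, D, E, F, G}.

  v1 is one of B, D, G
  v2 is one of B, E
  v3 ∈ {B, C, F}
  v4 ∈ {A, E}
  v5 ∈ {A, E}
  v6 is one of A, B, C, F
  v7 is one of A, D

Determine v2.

The 7 variables draw from only 7 values {A, B, C, D, E, F, G}, so each is used; only v1 can be G, hence v1 = G.
The 6 still-open variables draw from only 6 values {A, B, C, D, E, F}, so each is used; only v7 can be D, hence v7 = D.
The 2 variables v4 and v5 are confined to {A, E}, which locks those values in; drop them from v2, v6.
So v2 = B.

B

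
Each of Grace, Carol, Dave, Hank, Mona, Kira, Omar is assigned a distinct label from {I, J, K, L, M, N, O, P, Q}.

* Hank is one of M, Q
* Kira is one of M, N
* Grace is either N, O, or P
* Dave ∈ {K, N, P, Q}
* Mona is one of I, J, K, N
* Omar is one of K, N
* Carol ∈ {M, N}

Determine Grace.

O

Carol and Kira between them cover only {M, N} — a naked pair. Remove those values from Grace, Dave, Hank, Mona, Omar.
Hank must be Q (only option left). Remove Q from Dave.
Omar must be K (only option left). Remove K from Dave, Mona.
Dave must be P (only option left). Eliminate P elsewhere: Grace.
So Grace = O.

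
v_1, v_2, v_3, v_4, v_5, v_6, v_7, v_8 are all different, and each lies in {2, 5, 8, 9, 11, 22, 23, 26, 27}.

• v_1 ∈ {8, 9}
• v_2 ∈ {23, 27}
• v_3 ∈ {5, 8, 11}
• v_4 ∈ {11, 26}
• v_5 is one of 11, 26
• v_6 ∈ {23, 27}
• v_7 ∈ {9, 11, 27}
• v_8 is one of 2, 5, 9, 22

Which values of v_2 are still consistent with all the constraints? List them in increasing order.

v_2 and v_6 between them cover only {23, 27} — a naked pair. Remove those values from v_7.
v_4 and v_5 between them cover only {11, 26} — a naked pair. Remove those values from v_3, v_7.
That leaves v_7 = 9. Eliminate 9 elsewhere: v_1, v_8.
v_1 must be 8 (only option left). Strike 8 from v_3.
v_3 has just one choice, so v_3 = 5. Remove 5 from v_8.
No further eliminations apply; v_2 can still be any of 23, 27.

23, 27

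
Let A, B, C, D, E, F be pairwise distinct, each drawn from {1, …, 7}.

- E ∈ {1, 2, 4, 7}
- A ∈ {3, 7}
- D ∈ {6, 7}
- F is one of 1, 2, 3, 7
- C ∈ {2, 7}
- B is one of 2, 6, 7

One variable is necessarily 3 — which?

A

The 6 variables draw from only 6 values {1, 2, 3, 4, 6, 7}, so each is used; only E can be 4, hence E = 4.
The 5 still-open variables together cover exactly {1, 2, 3, 6, 7} — 5 values for 5 variables — and 1 appears only in F's list, so F = 1.
The 4 still-open variables draw from only 4 values {2, 3, 6, 7}, so each is used; only A can be 3, hence A = 3.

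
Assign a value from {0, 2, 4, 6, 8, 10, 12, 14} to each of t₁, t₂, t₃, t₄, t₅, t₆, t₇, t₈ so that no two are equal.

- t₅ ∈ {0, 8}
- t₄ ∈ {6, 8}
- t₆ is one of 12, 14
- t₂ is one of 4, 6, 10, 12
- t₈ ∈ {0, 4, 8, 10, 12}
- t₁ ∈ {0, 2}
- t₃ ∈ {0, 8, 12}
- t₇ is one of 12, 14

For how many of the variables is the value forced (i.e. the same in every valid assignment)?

2

Among the 8 variables, 2 fits only t₁ (and all 8 values in {0, 2, 4, 6, 8, 10, 12, 14} must be used), so t₁ = 2.
t₆ and t₇ share exactly the 2 values {12, 14}; by pigeonhole those values go to them, so strike 12, 14 from t₂, t₃, t₈.
t₃ and t₅ share exactly the 2 values {0, 8}; by pigeonhole those values go to them, so strike 0, 8 from t₄, t₈.
That leaves t₄ = 6. Strike 6 from t₂.
Determined: t₁=2, t₄=6. The other variables each still have more than one consistent value. That makes 2.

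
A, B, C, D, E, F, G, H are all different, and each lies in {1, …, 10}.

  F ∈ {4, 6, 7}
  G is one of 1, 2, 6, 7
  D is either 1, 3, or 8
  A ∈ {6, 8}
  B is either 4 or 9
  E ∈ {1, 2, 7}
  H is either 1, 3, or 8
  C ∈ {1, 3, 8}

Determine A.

6

The 8 variables together cover exactly {1, 2, 3, 4, 6, 7, 8, 9} — 8 values for 8 variables — and 9 appears only in B's list, so B = 9.
The 7 still-open variables draw from only 7 values {1, 2, 3, 4, 6, 7, 8}, so each is used; only F can be 4, hence F = 4.
C, D, H share exactly the 3 values {1, 3, 8}; by pigeonhole those values go to them, so strike 1, 3, 8 from A, E, G.
So A = 6.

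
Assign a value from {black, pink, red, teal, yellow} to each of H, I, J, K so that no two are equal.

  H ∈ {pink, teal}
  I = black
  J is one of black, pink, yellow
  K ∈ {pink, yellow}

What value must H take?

I has just one choice, so I = black. Eliminate black elsewhere: J.
Among the 3 still-open variables, teal fits only H (and all 3 values in {pink, teal, yellow} must be used), so H = teal.

teal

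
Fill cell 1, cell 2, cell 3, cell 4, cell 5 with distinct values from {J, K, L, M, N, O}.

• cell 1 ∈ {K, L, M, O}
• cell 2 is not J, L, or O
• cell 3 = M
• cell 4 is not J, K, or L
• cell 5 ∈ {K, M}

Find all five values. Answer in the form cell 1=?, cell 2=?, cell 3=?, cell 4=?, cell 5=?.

cell 3's domain is down to {M}, so cell 3 = M. Eliminate M elsewhere: cell 1, cell 2, cell 4, cell 5.
That leaves cell 5 = K. So cell 1, cell 2 can't be K.
cell 2 has just one choice, so cell 2 = N. Remove N from cell 4.
cell 4 has just one choice, so cell 4 = O. Eliminate O elsewhere: cell 1.
cell 1 has just one choice, so cell 1 = L.

cell 1=L, cell 2=N, cell 3=M, cell 4=O, cell 5=K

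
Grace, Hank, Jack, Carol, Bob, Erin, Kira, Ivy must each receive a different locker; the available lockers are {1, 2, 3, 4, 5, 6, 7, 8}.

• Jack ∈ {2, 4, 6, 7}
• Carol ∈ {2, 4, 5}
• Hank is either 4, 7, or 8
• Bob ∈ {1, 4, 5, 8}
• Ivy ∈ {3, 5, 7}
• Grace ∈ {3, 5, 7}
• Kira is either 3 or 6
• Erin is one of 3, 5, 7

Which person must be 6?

The 8 variables together cover exactly {1, 2, 3, 4, 5, 6, 7, 8} — 8 values for 8 variables — and 1 appears only in Bob's list, so Bob = 1.
Among the 7 still-open variables, 8 fits only Hank (and all 7 values in {2, 3, 4, 5, 6, 7, 8} must be used), so Hank = 8.
Grace, Erin, Ivy between them cover only {3, 5, 7} — a naked triple. Remove those values from Jack, Carol, Kira.
So 6 goes to Kira.

Kira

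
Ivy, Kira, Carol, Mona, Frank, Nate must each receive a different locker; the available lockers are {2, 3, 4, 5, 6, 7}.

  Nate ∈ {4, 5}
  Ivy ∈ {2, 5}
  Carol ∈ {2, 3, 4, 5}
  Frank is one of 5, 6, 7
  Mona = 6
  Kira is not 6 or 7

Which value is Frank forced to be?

7

Mona has just one choice, so Mona = 6. Strike 6 from Frank.
Among the 5 still-open variables, 7 fits only Frank (and all 5 values in {2, 3, 4, 5, 7} must be used), so Frank = 7.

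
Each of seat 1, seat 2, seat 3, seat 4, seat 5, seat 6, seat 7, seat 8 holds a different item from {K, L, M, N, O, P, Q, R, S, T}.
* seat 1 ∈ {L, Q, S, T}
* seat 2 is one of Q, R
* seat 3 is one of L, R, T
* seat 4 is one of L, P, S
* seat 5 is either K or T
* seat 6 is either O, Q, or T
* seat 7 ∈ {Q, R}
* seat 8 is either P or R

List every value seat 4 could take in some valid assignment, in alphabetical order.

L, S

The 8 variables draw from only 8 values {K, L, O, P, Q, R, S, T}, so each is used; only seat 5 can be K, hence seat 5 = K.
Among the 7 still-open variables, O fits only seat 6 (and all 7 values in {L, O, P, Q, R, S, T} must be used), so seat 6 = O.
seat 2 and seat 7 share exactly the 2 values {Q, R}; by pigeonhole those values go to them, so strike Q, R from seat 1, seat 3, seat 8.
seat 8's domain is down to {P}, so seat 8 = P. Remove P from seat 4.
No further eliminations apply; seat 4 can still be any of L, S.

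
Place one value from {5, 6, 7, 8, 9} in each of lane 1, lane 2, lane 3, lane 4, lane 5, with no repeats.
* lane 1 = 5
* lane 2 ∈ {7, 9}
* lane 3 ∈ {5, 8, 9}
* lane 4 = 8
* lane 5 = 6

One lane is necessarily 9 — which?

lane 1 has just one choice, so lane 1 = 5. Strike 5 from lane 3.
That leaves lane 4 = 8. Remove 8 from lane 3.
So 9 goes to lane 3.

lane 3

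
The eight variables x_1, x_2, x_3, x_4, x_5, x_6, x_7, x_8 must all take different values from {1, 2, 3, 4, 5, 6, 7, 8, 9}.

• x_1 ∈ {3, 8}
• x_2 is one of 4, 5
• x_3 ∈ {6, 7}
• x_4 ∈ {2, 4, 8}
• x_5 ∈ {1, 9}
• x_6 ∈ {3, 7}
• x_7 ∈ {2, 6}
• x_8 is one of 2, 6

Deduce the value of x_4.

x_7 and x_8 between them cover only {2, 6} — a naked pair. Remove those values from x_3, x_4.
x_3 has just one choice, so x_3 = 7. Remove 7 from x_6.
x_6's domain is down to {3}, so x_6 = 3. Remove 3 from x_1.
x_1 has just one choice, so x_1 = 8. Strike 8 from x_4.
So x_4 = 4.

4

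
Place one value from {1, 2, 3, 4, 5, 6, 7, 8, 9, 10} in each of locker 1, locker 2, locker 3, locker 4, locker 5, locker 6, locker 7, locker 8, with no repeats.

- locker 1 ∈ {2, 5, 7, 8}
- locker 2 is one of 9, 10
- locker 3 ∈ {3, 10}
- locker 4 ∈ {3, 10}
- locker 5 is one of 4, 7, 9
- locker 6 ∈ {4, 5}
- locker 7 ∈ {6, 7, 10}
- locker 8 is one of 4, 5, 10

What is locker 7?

6

locker 3 and locker 4 between them cover only {3, 10} — a naked pair. Remove those values from locker 2, locker 7, locker 8.
locker 2's domain is down to {9}, so locker 2 = 9. So locker 5 can't be 9.
locker 6 and locker 8 share exactly the 2 values {4, 5}; by pigeonhole those values go to them, so strike 4, 5 from locker 1, locker 5.
locker 5 has just one choice, so locker 5 = 7. Strike 7 from locker 1, locker 7.
So locker 7 = 6.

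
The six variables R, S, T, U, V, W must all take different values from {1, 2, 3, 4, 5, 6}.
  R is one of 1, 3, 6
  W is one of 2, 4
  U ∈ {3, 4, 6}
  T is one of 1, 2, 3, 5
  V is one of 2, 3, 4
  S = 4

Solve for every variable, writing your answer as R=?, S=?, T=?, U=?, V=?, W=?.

S has just one choice, so S = 4. Remove 4 from U, V, W.
W's domain is down to {2}, so W = 2. Eliminate 2 elsewhere: T, V.
V must be 3 (only option left). So R, T, U can't be 3.
U's domain is down to {6}, so U = 6. Strike 6 from R.
R's domain is down to {1}, so R = 1. Eliminate 1 elsewhere: T.
T must be 5 (only option left).

R=1, S=4, T=5, U=6, V=3, W=2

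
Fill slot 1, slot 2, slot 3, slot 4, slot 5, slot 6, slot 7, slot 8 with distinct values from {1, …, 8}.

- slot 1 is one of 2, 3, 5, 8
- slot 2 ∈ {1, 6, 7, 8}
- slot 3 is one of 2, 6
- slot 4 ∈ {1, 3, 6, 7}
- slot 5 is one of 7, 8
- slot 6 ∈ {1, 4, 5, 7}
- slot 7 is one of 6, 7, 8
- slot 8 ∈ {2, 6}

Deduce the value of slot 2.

Among the 8 variables, 4 fits only slot 6 (and all 8 values in {1, 2, 3, 4, 5, 6, 7, 8} must be used), so slot 6 = 4.
Among the 7 still-open variables, 5 fits only slot 1 (and all 7 values in {1, 2, 3, 5, 6, 7, 8} must be used), so slot 1 = 5.
The 6 still-open variables together cover exactly {1, 2, 3, 6, 7, 8} — 6 values for 6 variables — and 3 appears only in slot 4's list, so slot 4 = 3.
Among the 5 still-open variables, 1 fits only slot 2 (and all 5 values in {1, 2, 6, 7, 8} must be used), so slot 2 = 1.

1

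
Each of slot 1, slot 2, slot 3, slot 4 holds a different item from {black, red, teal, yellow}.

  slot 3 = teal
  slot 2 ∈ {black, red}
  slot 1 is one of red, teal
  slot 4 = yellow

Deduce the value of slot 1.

red

slot 3's domain is down to {teal}, so slot 3 = teal. Remove teal from slot 1.
So slot 1 = red.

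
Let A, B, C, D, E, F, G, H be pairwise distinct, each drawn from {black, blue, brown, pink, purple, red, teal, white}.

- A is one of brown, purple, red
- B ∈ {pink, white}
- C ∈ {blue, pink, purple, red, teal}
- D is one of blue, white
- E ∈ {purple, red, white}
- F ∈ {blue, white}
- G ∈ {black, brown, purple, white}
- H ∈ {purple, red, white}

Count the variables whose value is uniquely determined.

The 8 variables draw from only 8 values {black, blue, brown, pink, purple, red, teal, white}, so each is used; only G can be black, hence G = black.
Among the 7 still-open variables, brown fits only A (and all 7 values in {blue, brown, pink, purple, red, teal, white} must be used), so A = brown.
The 6 still-open variables together cover exactly {blue, pink, purple, red, teal, white} — 6 values for 6 variables — and teal appears only in C's list, so C = teal.
The 5 still-open variables together cover exactly {blue, pink, purple, red, white} — 5 values for 5 variables — and pink appears only in B's list, so B = pink.
The 2 variables D and F are confined to {blue, white}, which locks those values in; drop them from E, H.
Determined: A=brown, B=pink, C=teal, G=black. The other variables each still have more than one consistent value. That makes 4.

4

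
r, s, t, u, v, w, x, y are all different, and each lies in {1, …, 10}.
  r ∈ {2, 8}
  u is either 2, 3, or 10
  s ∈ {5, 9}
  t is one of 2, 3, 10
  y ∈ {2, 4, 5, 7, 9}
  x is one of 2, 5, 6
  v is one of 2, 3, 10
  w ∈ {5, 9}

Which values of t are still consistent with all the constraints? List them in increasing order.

2, 3, 10

s and w between them cover only {5, 9} — a naked pair. Remove those values from x, y.
t, u, v between them cover only {2, 3, 10} — a naked triple. Remove those values from r, x, y.
r has just one choice, so r = 8.
x's domain is down to {6}, so x = 6.
No further eliminations apply; t can still be any of 2, 3, 10.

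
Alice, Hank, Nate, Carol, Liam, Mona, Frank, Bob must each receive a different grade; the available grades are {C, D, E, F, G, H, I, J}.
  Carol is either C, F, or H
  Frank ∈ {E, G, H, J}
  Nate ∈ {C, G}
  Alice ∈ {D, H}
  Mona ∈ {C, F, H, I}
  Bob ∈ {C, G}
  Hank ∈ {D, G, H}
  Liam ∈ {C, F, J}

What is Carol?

F

The 8 variables draw from only 8 values {C, D, E, F, G, H, I, J}, so each is used; only Frank can be E, hence Frank = E.
Among the 7 still-open variables, I fits only Mona (and all 7 values in {C, D, F, G, H, I, J} must be used), so Mona = I.
The 6 still-open variables draw from only 6 values {C, D, F, G, H, J}, so each is used; only Liam can be J, hence Liam = J.
The 5 still-open variables draw from only 5 values {C, D, F, G, H}, so each is used; only Carol can be F, hence Carol = F.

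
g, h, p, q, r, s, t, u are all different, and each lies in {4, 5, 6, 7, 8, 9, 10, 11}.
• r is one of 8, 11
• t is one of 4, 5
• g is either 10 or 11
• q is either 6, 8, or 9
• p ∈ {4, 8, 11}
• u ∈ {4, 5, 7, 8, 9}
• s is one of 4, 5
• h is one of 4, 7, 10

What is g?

The 8 variables together cover exactly {4, 5, 6, 7, 8, 9, 10, 11} — 8 values for 8 variables — and 6 appears only in q's list, so q = 6.
The 7 still-open variables draw from only 7 values {4, 5, 7, 8, 9, 10, 11}, so each is used; only u can be 9, hence u = 9.
Among the 6 still-open variables, 7 fits only h (and all 6 values in {4, 5, 7, 8, 10, 11} must be used), so h = 7.
The 5 still-open variables together cover exactly {4, 5, 8, 10, 11} — 5 values for 5 variables — and 10 appears only in g's list, so g = 10.

10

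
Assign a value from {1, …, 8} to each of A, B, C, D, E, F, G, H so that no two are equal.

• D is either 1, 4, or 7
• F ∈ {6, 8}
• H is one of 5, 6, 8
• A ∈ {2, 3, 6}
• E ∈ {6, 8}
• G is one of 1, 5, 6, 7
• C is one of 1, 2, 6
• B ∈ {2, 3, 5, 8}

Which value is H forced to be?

Among the 8 variables, 4 fits only D (and all 8 values in {1, 2, 3, 4, 5, 6, 7, 8} must be used), so D = 4.
The 7 still-open variables together cover exactly {1, 2, 3, 5, 6, 7, 8} — 7 values for 7 variables — and 7 appears only in G's list, so G = 7.
The 6 still-open variables together cover exactly {1, 2, 3, 5, 6, 8} — 6 values for 6 variables — and 1 appears only in C's list, so C = 1.
The 2 variables E and F are confined to {6, 8}, which locks those values in; drop them from A, B, H.
So H = 5.

5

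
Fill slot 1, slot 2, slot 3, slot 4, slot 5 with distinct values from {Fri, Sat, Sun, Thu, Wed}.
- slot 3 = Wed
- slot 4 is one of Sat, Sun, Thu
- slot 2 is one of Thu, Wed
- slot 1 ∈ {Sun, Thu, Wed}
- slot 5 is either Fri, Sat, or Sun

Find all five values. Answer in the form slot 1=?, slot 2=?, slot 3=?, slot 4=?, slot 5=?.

slot 3 has just one choice, so slot 3 = Wed. Strike Wed from slot 1, slot 2.
That leaves slot 2 = Thu. Remove Thu from slot 1, slot 4.
That leaves slot 1 = Sun. So slot 4, slot 5 can't be Sun.
slot 4's domain is down to {Sat}, so slot 4 = Sat. Eliminate Sat elsewhere: slot 5.
slot 5 has just one choice, so slot 5 = Fri.

slot 1=Sun, slot 2=Thu, slot 3=Wed, slot 4=Sat, slot 5=Fri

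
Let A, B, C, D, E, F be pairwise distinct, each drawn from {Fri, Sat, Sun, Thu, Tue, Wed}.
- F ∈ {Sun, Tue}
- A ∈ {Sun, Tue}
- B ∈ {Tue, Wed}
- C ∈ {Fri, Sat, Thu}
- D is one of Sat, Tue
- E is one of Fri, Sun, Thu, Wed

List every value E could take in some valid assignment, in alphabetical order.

Fri, Thu

The 2 variables A and F are confined to {Sun, Tue}, which locks those values in; drop them from B, D, E.
That leaves B = Wed. So E can't be Wed.
D's domain is down to {Sat}, so D = Sat. Strike Sat from C.
No further eliminations apply; E can still be any of Fri, Thu.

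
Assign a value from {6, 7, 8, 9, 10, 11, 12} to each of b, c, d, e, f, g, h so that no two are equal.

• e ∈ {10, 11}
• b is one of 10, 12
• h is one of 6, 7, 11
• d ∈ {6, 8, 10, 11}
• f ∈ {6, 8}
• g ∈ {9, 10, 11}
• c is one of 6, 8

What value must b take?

The 7 variables draw from only 7 values {6, 7, 8, 9, 10, 11, 12}, so each is used; only h can be 7, hence h = 7.
The 6 still-open variables together cover exactly {6, 8, 9, 10, 11, 12} — 6 values for 6 variables — and 9 appears only in g's list, so g = 9.
The 5 still-open variables together cover exactly {6, 8, 10, 11, 12} — 5 values for 5 variables — and 12 appears only in b's list, so b = 12.

12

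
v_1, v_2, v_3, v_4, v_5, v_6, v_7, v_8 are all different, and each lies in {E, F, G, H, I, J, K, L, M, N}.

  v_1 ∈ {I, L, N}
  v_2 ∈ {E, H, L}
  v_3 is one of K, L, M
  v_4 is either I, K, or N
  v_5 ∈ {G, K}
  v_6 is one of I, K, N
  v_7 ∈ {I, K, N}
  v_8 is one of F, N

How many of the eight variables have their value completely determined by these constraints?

4

The 3 variables v_4, v_6, v_7 are confined to {I, K, N}, which locks those values in; drop them from v_1, v_3, v_5, v_8.
v_1 has just one choice, so v_1 = L. So v_2, v_3 can't be L.
v_3 has just one choice, so v_3 = M.
v_5's domain is down to {G}, so v_5 = G.
v_8 must be F (only option left).
Determined: v_1=L, v_3=M, v_5=G, v_8=F. The other variables each still have more than one consistent value. That makes 4.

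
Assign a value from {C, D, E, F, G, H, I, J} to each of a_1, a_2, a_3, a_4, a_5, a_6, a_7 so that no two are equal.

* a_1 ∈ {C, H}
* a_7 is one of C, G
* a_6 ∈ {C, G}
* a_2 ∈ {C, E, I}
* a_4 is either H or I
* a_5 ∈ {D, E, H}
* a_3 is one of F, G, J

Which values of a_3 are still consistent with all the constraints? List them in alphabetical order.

The 2 variables a_6 and a_7 are confined to {C, G}, which locks those values in; drop them from a_1, a_2, a_3.
a_1 must be H (only option left). So a_4, a_5 can't be H.
a_4 must be I (only option left). Remove I from a_2.
a_2's domain is down to {E}, so a_2 = E. Strike E from a_5.
a_5 has just one choice, so a_5 = D.
No further eliminations apply; a_3 can still be any of F, J.

F, J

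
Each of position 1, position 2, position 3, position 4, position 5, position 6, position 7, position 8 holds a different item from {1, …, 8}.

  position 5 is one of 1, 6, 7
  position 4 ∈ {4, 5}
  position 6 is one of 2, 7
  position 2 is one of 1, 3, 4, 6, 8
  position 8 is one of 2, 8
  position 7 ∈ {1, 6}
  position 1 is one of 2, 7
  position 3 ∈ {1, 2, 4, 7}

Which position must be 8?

Among the 8 variables, 3 fits only position 2 (and all 8 values in {1, 2, 3, 4, 5, 6, 7, 8} must be used), so position 2 = 3.
The 7 still-open variables draw from only 7 values {1, 2, 4, 5, 6, 7, 8}, so each is used; only position 4 can be 5, hence position 4 = 5.
The 6 still-open variables draw from only 6 values {1, 2, 4, 6, 7, 8}, so each is used; only position 3 can be 4, hence position 3 = 4.
Among the 5 still-open variables, 8 fits only position 8 (and all 5 values in {1, 2, 6, 7, 8} must be used), so position 8 = 8.

position 8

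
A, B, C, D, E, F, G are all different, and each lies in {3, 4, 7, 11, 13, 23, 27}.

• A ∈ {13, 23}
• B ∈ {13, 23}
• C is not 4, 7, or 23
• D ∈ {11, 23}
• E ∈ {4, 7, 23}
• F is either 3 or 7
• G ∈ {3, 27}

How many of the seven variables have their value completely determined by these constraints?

Among the 7 variables, 4 fits only E (and all 7 values in {3, 4, 7, 11, 13, 23, 27} must be used), so E = 4.
The 6 still-open variables draw from only 6 values {3, 7, 11, 13, 23, 27}, so each is used; only F can be 7, hence F = 7.
A and B between them cover only {13, 23} — a naked pair. Remove those values from C, D.
D has just one choice, so D = 11. Remove 11 from C.
Determined: D=11, E=4, F=7. The other variables each still have more than one consistent value. That makes 3.

3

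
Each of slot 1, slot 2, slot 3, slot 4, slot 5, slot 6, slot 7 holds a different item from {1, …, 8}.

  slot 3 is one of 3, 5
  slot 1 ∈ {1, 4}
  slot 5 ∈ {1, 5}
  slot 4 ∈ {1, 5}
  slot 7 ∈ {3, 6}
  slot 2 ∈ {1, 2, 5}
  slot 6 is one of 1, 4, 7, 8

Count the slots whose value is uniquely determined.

slot 4 and slot 5 share exactly the 2 values {1, 5}; by pigeonhole those values go to them, so strike 1, 5 from slot 1, slot 2, slot 3, slot 6.
That leaves slot 1 = 4. Strike 4 from slot 6.
slot 2's domain is down to {2}, so slot 2 = 2.
That leaves slot 3 = 3. Strike 3 from slot 7.
slot 7's domain is down to {6}, so slot 7 = 6.
Determined: slot 1=4, slot 2=2, slot 3=3, slot 7=6. The other slots each still have more than one consistent value. That makes 4.

4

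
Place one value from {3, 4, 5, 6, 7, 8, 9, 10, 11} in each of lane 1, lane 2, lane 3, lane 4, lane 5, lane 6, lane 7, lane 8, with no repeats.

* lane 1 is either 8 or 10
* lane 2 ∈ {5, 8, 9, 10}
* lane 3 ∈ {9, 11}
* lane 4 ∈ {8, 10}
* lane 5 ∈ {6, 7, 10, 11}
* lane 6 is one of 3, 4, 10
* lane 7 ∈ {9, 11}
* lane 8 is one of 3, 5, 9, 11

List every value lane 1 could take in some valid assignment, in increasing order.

lane 1 and lane 4 share exactly the 2 values {8, 10}; by pigeonhole those values go to them, so strike 8, 10 from lane 2, lane 5, lane 6.
The 2 variables lane 3 and lane 7 are confined to {9, 11}, which locks those values in; drop them from lane 2, lane 5, lane 8.
That leaves lane 2 = 5. So lane 8 can't be 5.
lane 8's domain is down to {3}, so lane 8 = 3. Eliminate 3 elsewhere: lane 6.
That leaves lane 6 = 4.
No further eliminations apply; lane 1 can still be any of 8, 10.

8, 10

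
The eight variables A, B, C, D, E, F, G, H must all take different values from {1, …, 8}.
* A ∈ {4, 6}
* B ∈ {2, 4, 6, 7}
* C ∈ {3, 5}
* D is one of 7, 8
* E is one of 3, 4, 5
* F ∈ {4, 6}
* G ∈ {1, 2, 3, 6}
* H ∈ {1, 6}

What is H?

The 8 variables draw from only 8 values {1, 2, 3, 4, 5, 6, 7, 8}, so each is used; only D can be 8, hence D = 8.
The 7 still-open variables draw from only 7 values {1, 2, 3, 4, 5, 6, 7}, so each is used; only B can be 7, hence B = 7.
The 6 still-open variables together cover exactly {1, 2, 3, 4, 5, 6} — 6 values for 6 variables — and 2 appears only in G's list, so G = 2.
The 5 still-open variables draw from only 5 values {1, 3, 4, 5, 6}, so each is used; only H can be 1, hence H = 1.

1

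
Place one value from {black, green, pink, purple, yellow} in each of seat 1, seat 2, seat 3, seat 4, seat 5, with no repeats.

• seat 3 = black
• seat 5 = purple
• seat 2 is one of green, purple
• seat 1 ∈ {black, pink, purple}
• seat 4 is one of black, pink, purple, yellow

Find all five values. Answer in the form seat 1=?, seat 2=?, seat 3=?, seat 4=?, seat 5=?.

seat 1=pink, seat 2=green, seat 3=black, seat 4=yellow, seat 5=purple

seat 3 has just one choice, so seat 3 = black. So seat 1, seat 4 can't be black.
That leaves seat 5 = purple. So seat 1, seat 2, seat 4 can't be purple.
seat 1's domain is down to {pink}, so seat 1 = pink. So seat 4 can't be pink.
seat 2 has just one choice, so seat 2 = green.
seat 4 has just one choice, so seat 4 = yellow.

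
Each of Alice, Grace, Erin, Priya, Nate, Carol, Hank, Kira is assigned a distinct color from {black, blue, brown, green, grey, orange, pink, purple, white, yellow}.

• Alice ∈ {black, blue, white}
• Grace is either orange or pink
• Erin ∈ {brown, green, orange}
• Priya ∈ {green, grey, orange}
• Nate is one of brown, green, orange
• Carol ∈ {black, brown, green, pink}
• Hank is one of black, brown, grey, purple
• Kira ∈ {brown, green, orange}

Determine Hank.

Erin, Nate, Kira share exactly the 3 values {brown, green, orange}; by pigeonhole those values go to them, so strike brown, green, orange from Grace, Priya, Carol, Hank.
Grace must be pink (only option left). Remove pink from Carol.
Priya's domain is down to {grey}, so Priya = grey. Eliminate grey elsewhere: Hank.
Carol's domain is down to {black}, so Carol = black. Eliminate black elsewhere: Alice, Hank.
So Hank = purple.

purple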